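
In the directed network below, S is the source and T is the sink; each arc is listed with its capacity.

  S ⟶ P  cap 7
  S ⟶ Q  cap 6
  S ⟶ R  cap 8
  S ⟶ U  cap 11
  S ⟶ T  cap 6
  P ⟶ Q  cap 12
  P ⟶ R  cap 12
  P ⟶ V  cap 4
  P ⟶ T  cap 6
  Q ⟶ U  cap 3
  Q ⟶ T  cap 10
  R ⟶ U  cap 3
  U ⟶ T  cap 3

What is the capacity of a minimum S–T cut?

Augment S→T: bottleneck 6, flow now 6.
Augment S→P→T: bottleneck 6, flow now 12.
Augment S→Q→T: bottleneck 6, flow now 18.
Augment S→U→T: bottleneck 3, flow now 21.
Augment S→P→Q→T: bottleneck 1, flow now 22.
No augmenting path remains; maximum flow = 22.
By max-flow min-cut, the minimum cut capacity equals the max flow.
In the residual graph, reachable from S: {S, R, U}.
Min-cut edges: S→P (7), S→Q (6), S→T (6), U→T (3); capacity 7 + 6 + 6 + 3 = 22.

22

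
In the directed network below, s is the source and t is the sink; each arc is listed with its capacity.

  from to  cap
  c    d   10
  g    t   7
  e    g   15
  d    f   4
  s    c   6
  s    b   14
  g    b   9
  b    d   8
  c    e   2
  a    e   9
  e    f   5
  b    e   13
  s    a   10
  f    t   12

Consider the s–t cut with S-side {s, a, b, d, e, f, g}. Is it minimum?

Given cut capacity: 6 + 12 + 7 = 25.
Augment s→a→e→f→t: bottleneck 5, flow now 5.
Augment s→a→e→g→t: bottleneck 4, flow now 9.
Augment s→b→d→f→t: bottleneck 4, flow now 13.
Augment s→b→e→g→t: bottleneck 3, flow now 16.
No augmenting path remains; maximum flow = 16.
In the residual graph, reachable from s: {s, a, b, c, d, e, g}.
Min-cut edges: d→f (4), e→f (5), g→t (7); capacity 4 + 5 + 7 = 16.
Cut capacity 25 exceeds the max flow 16, so it is not minimum.

No — its capacity is 25, but the minimum cut has capacity 16.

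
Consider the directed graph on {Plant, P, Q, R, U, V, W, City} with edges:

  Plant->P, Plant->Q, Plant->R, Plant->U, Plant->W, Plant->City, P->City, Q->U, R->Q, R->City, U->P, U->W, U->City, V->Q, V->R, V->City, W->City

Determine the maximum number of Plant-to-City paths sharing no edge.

5

Assign every edge capacity 1; by Menger, the answer equals the max flow.
Path Plant→City (+1); total 1.
Path Plant→P→City (+1); total 2.
Path Plant→R→City (+1); total 3.
Path Plant→U→City (+1); total 4.
Path Plant→W→City (+1); total 5.
No residual Plant→City path; max flow = 5.
Certifying cut of size 5: {P→City, Plant→City, Plant→R, U→City, W→City}.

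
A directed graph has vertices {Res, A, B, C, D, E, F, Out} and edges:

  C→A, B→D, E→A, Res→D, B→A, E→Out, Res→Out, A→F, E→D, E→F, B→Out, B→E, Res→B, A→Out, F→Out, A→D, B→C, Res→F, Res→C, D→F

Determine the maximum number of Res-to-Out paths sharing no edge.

4

Assign every edge capacity 1; by Menger, the answer equals the max flow.
Path Res→Out (+1); total 1.
Path Res→B→Out (+1); total 2.
Path Res→F→Out (+1); total 3.
Path Res→C→A→Out (+1); total 4.
No residual Res→Out path; max flow = 4.
Certifying cut of size 4: {F→Out, Res→B, Res→C, Res→Out}.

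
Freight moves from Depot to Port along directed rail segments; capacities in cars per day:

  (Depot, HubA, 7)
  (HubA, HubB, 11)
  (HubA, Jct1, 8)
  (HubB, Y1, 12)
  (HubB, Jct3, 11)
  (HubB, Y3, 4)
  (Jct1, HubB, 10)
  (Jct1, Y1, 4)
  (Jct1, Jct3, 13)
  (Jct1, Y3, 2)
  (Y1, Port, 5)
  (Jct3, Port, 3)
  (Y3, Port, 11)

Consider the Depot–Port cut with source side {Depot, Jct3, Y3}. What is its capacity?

21

Edges leaving {Depot, Jct3, Y3}: Depot→HubA (7), Jct3→Port (3), Y3→Port (11).
Cut capacity = 7 + 3 + 11 = 21.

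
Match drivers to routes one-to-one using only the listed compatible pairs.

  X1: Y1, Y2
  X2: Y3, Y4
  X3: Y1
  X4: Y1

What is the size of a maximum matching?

Unit-capacity flow: source→left, listed edges, right→sink; max matching = max flow.
Augmenting path X1→Y1 (+1); matched 1.
Augmenting path X2→Y3 (+1); matched 2.
Augmenting path X3→Y1→X1→Y2 (+1); matched 3.
No augmenting path remains; maximum matching = 3.
König certificate: {X1, X2, Y1} is a vertex cover of size 3 (every listed pair touches it), so no matching can be larger.

3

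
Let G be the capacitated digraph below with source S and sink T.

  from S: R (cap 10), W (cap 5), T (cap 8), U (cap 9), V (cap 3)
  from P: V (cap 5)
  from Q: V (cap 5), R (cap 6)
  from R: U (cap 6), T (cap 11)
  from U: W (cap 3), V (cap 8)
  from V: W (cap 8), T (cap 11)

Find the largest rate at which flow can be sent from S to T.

Augment S→T: bottleneck 8, flow now 8.
Augment S→R→T: bottleneck 10, flow now 18.
Augment S→V→T: bottleneck 3, flow now 21.
Augment S→U→V→T: bottleneck 8, flow now 29.
No augmenting path remains; maximum flow = 29.
In the residual graph, reachable from S: {S, U, W}.
Min-cut edges: S→R (10), S→V (3), S→T (8), U→V (8); capacity 10 + 3 + 8 + 8 = 29.
This cut is saturated, so no flow can exceed 29.

29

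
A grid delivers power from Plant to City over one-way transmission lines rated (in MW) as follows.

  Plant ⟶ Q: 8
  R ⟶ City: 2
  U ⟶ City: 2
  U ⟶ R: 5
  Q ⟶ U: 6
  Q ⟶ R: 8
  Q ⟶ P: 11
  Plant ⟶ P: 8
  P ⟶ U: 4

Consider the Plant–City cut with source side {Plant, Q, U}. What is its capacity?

Edges leaving {Plant, Q, U}: Plant→P (8), Q→P (11), Q→R (8), U→R (5), U→City (2).
Cut capacity = 8 + 11 + 8 + 5 + 2 = 34.

34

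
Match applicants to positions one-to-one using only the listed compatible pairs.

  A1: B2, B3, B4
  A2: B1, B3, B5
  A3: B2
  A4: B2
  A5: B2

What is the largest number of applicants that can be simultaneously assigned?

Unit-capacity flow: source→left, listed edges, right→sink; max matching = max flow.
Augmenting path A1→B2 (+1); matched 1.
Augmenting path A2→B1 (+1); matched 2.
Augmenting path A3→B2→A1→B3 (+1); matched 3.
No augmenting path remains; maximum matching = 3.
König certificate: {A1, A2, B2} is a vertex cover of size 3 (every listed pair touches it), so no matching can be larger.

3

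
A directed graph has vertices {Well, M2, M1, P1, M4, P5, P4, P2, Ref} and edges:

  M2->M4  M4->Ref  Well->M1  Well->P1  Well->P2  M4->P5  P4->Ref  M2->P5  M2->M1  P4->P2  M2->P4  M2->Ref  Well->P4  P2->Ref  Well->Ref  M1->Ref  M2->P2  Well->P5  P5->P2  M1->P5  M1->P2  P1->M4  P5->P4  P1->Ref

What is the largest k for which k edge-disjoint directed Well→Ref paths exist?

5

Assign every edge capacity 1; by Menger, the answer equals the max flow.
Path Well→Ref (+1); total 1.
Path Well→M1→Ref (+1); total 2.
Path Well→P1→Ref (+1); total 3.
Path Well→P4→Ref (+1); total 4.
Path Well→P2→Ref (+1); total 5.
No residual Well→Ref path; max flow = 5.
Certifying cut of size 5: {P2→Ref, P4→Ref, Well→M1, Well→P1, Well→Ref}.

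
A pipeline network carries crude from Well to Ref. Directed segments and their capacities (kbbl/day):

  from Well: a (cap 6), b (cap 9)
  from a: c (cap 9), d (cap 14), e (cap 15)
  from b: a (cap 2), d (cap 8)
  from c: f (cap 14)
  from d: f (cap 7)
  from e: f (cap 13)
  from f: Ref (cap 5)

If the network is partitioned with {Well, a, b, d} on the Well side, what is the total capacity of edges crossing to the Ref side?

Edges leaving {Well, a, b, d}: a→c (9), a→e (15), d→f (7).
Cut capacity = 9 + 15 + 7 = 31.

31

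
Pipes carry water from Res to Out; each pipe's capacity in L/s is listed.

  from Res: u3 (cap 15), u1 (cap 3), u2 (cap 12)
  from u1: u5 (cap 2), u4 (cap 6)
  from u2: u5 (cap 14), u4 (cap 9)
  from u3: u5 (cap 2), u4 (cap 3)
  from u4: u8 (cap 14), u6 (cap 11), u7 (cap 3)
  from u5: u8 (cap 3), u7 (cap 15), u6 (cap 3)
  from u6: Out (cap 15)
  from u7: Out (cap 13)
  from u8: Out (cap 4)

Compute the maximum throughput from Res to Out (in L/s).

20

Augment Res→u1→u4→u6→Out: bottleneck 3, flow now 3.
Augment Res→u2→u4→u6→Out: bottleneck 8, flow now 11.
Augment Res→u2→u4→u7→Out: bottleneck 1, flow now 12.
Augment Res→u2→u5→u6→Out: bottleneck 3, flow now 15.
Augment Res→u3→u4→u7→Out: bottleneck 2, flow now 17.
Augment Res→u3→u4→u8→Out: bottleneck 1, flow now 18.
Augment Res→u3→u5→u7→Out: bottleneck 2, flow now 20.
No augmenting path remains; maximum flow = 20.
In the residual graph, reachable from Res: {Res, u3}.
Min-cut edges: Res→u1 (3), Res→u2 (12), u3→u4 (3), u3→u5 (2); capacity 3 + 12 + 3 + 2 = 20.
This cut is saturated, so no flow can exceed 20.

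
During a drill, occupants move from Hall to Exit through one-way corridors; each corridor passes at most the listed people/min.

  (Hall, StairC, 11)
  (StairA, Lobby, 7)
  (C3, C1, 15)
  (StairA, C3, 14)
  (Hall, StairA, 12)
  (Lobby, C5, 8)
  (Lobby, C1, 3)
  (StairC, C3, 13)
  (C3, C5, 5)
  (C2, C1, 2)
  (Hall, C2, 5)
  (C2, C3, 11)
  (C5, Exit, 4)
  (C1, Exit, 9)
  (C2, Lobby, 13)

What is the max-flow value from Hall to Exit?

Augment Hall→C2→C1→Exit: bottleneck 2, flow now 2.
Augment Hall→C2→C3→C5→Exit: bottleneck 3, flow now 5.
Augment Hall→StairA→C3→C5→Exit: bottleneck 1, flow now 6.
Augment Hall→StairA→C3→C1→Exit: bottleneck 7, flow now 13.
No augmenting path remains; maximum flow = 13.
In the residual graph, reachable from Hall: {Hall, C2, StairA, StairC, C3, Lobby, C5, C1}.
Min-cut edges: C5→Exit (4), C1→Exit (9); capacity 4 + 9 = 13.
This cut is saturated, so no flow can exceed 13.

13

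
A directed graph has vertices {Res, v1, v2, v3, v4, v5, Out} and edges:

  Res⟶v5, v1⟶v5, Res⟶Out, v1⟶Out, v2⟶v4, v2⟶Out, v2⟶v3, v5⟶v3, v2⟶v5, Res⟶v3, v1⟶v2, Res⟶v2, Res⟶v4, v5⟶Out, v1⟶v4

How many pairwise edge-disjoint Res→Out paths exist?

3

Assign every edge capacity 1; by Menger, the answer equals the max flow.
Path Res→Out (+1); total 1.
Path Res→v2→Out (+1); total 2.
Path Res→v5→Out (+1); total 3.
No residual Res→Out path; max flow = 3.
Certifying cut of size 3: {Res→Out, Res→v2, Res→v5}.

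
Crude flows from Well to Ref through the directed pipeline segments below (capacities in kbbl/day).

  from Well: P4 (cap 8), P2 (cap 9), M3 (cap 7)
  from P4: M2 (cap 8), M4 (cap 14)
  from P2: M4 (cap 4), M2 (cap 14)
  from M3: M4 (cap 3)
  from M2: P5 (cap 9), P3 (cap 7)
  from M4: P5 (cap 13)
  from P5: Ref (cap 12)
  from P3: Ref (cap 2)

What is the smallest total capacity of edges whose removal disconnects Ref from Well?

14

Augment Well→P4→M2→P5→Ref: bottleneck 8, flow now 8.
Augment Well→P2→M2→P5→Ref: bottleneck 1, flow now 9.
Augment Well→P2→M2→P3→Ref: bottleneck 2, flow now 11.
Augment Well→P2→M4→P5→Ref: bottleneck 3, flow now 14.
No augmenting path remains; maximum flow = 14.
By max-flow min-cut, the minimum cut capacity equals the max flow.
In the residual graph, reachable from Well: {Well, P4, P2, M3, M2, M4, P5, P3}.
Min-cut edges: P5→Ref (12), P3→Ref (2); capacity 12 + 2 = 14.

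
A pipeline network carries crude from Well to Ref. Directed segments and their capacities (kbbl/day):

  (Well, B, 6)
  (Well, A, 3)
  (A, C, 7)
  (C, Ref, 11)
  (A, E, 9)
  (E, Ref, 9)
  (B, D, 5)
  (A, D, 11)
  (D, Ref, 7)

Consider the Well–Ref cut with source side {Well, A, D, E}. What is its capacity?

29

Edges leaving {Well, A, D, E}: Well→B (6), A→C (7), D→Ref (7), E→Ref (9).
Cut capacity = 6 + 7 + 7 + 9 = 29.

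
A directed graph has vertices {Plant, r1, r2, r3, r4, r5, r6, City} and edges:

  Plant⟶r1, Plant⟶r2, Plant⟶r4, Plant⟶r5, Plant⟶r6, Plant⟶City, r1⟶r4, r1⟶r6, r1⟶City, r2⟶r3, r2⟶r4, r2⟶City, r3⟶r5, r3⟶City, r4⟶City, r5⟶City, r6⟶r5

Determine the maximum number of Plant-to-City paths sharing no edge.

Assign every edge capacity 1; by Menger, the answer equals the max flow.
Path Plant→City (+1); total 1.
Path Plant→r1→City (+1); total 2.
Path Plant→r2→City (+1); total 3.
Path Plant→r4→City (+1); total 4.
Path Plant→r5→City (+1); total 5.
No residual Plant→City path; max flow = 5.
Certifying cut of size 5: {Plant→City, Plant→r1, Plant→r2, Plant→r4, r5→City}.

5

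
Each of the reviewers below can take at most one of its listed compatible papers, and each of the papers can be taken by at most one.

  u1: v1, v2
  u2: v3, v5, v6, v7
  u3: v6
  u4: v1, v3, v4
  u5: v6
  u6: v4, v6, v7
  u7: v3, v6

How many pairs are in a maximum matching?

6

Unit-capacity flow: source→left, listed edges, right→sink; max matching = max flow.
Augmenting path u1→v1 (+1); matched 1.
Augmenting path u2→v3 (+1); matched 2.
Augmenting path u3→v6 (+1); matched 3.
Augmenting path u4→v4 (+1); matched 4.
Augmenting path u6→v7 (+1); matched 5.
Augmenting path u7→v3→u2→v5 (+1); matched 6.
No augmenting path remains; maximum matching = 6.
König certificate: {u1, u2, u4, u6, u7, v6} is a vertex cover of size 6 (every listed pair touches it), so no matching can be larger.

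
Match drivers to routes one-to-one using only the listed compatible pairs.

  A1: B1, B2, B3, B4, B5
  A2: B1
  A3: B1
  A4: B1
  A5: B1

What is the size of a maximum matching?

Unit-capacity flow: source→left, listed edges, right→sink; max matching = max flow.
Augmenting path A1→B1 (+1); matched 1.
Augmenting path A2→B1→A1→B2 (+1); matched 2.
No augmenting path remains; maximum matching = 2.
König certificate: {A1, B1} is a vertex cover of size 2 (every listed pair touches it), so no matching can be larger.

2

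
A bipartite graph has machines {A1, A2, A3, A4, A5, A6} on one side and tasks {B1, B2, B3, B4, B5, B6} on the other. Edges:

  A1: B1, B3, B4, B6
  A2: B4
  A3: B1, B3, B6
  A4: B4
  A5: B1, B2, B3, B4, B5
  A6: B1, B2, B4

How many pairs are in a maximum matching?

Unit-capacity flow: source→left, listed edges, right→sink; max matching = max flow.
Augmenting path A1→B1 (+1); matched 1.
Augmenting path A2→B4 (+1); matched 2.
Augmenting path A3→B3 (+1); matched 3.
Augmenting path A5→B2 (+1); matched 4.
Augmenting path A6→B1→A1→B6 (+1); matched 5.
No augmenting path remains; maximum matching = 5.
König certificate: {A1, A3, A5, A6, B4} is a vertex cover of size 5 (every listed pair touches it), so no matching can be larger.

5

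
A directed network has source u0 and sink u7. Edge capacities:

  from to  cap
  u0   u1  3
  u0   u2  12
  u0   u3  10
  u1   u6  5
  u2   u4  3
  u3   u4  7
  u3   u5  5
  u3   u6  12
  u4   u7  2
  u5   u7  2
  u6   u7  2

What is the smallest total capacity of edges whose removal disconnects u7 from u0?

Augment u0→u1→u6→u7: bottleneck 2, flow now 2.
Augment u0→u2→u4→u7: bottleneck 2, flow now 4.
Augment u0→u3→u5→u7: bottleneck 2, flow now 6.
No augmenting path remains; maximum flow = 6.
By max-flow min-cut, the minimum cut capacity equals the max flow.
In the residual graph, reachable from u0: {u0, u1, u2, u3, u4, u5, u6}.
Min-cut edges: u4→u7 (2), u5→u7 (2), u6→u7 (2); capacity 2 + 2 + 2 = 6.

6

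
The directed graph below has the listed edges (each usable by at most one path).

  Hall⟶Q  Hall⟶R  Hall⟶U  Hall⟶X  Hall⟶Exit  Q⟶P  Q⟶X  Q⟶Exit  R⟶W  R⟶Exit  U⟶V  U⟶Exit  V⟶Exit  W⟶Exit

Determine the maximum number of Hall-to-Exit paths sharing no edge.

Assign every edge capacity 1; by Menger, the answer equals the max flow.
Path Hall→Exit (+1); total 1.
Path Hall→Q→Exit (+1); total 2.
Path Hall→R→Exit (+1); total 3.
Path Hall→U→Exit (+1); total 4.
No residual Hall→Exit path; max flow = 4.
Certifying cut of size 4: {Hall→Exit, Hall→Q, Hall→R, Hall→U}.

4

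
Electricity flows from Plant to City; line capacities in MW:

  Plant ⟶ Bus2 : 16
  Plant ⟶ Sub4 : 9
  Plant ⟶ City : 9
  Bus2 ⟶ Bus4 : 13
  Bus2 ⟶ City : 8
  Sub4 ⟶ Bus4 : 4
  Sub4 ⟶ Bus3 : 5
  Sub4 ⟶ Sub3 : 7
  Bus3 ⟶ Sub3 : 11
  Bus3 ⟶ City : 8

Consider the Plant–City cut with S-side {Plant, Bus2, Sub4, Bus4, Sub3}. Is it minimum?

Yes — it is a minimum cut (capacity 22).

Given cut capacity: 9 + 8 + 5 = 22.
Augment Plant→City: bottleneck 9, flow now 9.
Augment Plant→Bus2→City: bottleneck 8, flow now 17.
Augment Plant→Sub4→Bus3→City: bottleneck 5, flow now 22.
No augmenting path remains; maximum flow = 22.
Cut capacity 22 equals the max flow, so it is a minimum cut.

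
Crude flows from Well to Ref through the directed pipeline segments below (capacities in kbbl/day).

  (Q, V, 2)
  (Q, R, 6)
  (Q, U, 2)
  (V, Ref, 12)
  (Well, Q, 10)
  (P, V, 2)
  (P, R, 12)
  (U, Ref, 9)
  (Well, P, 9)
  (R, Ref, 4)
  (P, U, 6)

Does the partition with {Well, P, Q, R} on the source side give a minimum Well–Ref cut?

Yes — it is a minimum cut (capacity 16).

Given cut capacity: 6 + 2 + 2 + 2 + 4 = 16.
Augment Well→P→R→Ref: bottleneck 4, flow now 4.
Augment Well→P→U→Ref: bottleneck 5, flow now 9.
Augment Well→Q→U→Ref: bottleneck 2, flow now 11.
Augment Well→Q→V→Ref: bottleneck 2, flow now 13.
Augment Well→Q→R→P→U→Ref: bottleneck 1, flow now 14. (uses reverse residual edge)
Augment Well→Q→R→P→V→Ref: bottleneck 2, flow now 16. (uses reverse residual edge)
No augmenting path remains; maximum flow = 16.
Cut capacity 16 equals the max flow, so it is a minimum cut.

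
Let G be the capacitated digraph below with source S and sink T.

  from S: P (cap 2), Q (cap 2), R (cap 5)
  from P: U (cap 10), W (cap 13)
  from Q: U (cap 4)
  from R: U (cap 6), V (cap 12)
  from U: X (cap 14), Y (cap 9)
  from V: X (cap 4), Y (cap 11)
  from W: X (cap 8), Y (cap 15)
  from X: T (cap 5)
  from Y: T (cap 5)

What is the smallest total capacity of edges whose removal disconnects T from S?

Augment S→P→U→X→T: bottleneck 2, flow now 2.
Augment S→Q→U→X→T: bottleneck 2, flow now 4.
Augment S→R→U→X→T: bottleneck 1, flow now 5.
Augment S→R→U→Y→T: bottleneck 4, flow now 9.
No augmenting path remains; maximum flow = 9.
By max-flow min-cut, the minimum cut capacity equals the max flow.
In the residual graph, reachable from S: {S}.
Min-cut edges: S→P (2), S→Q (2), S→R (5); capacity 2 + 2 + 5 = 9.

9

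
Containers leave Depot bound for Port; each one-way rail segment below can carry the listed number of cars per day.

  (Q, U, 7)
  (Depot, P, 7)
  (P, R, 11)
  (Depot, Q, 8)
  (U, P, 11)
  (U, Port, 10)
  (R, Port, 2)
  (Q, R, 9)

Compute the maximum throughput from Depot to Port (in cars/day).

Augment Depot→P→R→Port: bottleneck 2, flow now 2.
Augment Depot→Q→U→Port: bottleneck 7, flow now 9.
No augmenting path remains; maximum flow = 9.
In the residual graph, reachable from Depot: {Depot, P, Q, R}.
Min-cut edges: Q→U (7), R→Port (2); capacity 7 + 2 = 9.
This cut is saturated, so no flow can exceed 9.

9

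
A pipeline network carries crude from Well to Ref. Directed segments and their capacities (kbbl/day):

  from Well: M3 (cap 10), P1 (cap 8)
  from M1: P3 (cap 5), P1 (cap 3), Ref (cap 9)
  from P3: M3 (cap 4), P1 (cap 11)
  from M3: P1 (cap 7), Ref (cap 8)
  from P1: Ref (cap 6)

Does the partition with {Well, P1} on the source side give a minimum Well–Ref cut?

No — its capacity is 16, but the minimum cut has capacity 14.

Given cut capacity: 10 + 6 = 16.
Augment Well→M3→Ref: bottleneck 8, flow now 8.
Augment Well→P1→Ref: bottleneck 6, flow now 14.
No augmenting path remains; maximum flow = 14.
In the residual graph, reachable from Well: {Well, M3, P1}.
Min-cut edges: M3→Ref (8), P1→Ref (6); capacity 8 + 6 = 14.
Cut capacity 16 exceeds the max flow 14, so it is not minimum.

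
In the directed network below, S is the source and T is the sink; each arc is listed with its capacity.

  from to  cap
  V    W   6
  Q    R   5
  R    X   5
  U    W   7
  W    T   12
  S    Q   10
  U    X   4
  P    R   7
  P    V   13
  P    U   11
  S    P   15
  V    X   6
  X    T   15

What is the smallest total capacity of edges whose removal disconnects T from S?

Augment S→P→R→X→T: bottleneck 5, flow now 5.
Augment S→P→U→W→T: bottleneck 7, flow now 12.
Augment S→P→U→X→T: bottleneck 3, flow now 15.
Augment S→Q→R→P→U→X→T: bottleneck 1, flow now 16. (uses reverse residual edge)
Augment S→Q→R→P→V→W→T: bottleneck 4, flow now 20. (uses reverse residual edge)
No augmenting path remains; maximum flow = 20.
By max-flow min-cut, the minimum cut capacity equals the max flow.
In the residual graph, reachable from S: {S, Q}.
Min-cut edges: S→P (15), Q→R (5); capacity 15 + 5 = 20.

20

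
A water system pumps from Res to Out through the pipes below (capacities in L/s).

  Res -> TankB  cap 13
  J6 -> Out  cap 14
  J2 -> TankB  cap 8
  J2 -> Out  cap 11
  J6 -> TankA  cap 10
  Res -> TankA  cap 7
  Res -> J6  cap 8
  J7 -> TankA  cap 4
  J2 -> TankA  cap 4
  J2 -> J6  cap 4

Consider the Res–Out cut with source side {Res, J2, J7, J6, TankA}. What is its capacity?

Edges leaving {Res, J2, J7, J6, TankA}: Res→TankB (13), J2→TankB (8), J2→Out (11), J6→Out (14).
Cut capacity = 13 + 8 + 11 + 14 = 46.

46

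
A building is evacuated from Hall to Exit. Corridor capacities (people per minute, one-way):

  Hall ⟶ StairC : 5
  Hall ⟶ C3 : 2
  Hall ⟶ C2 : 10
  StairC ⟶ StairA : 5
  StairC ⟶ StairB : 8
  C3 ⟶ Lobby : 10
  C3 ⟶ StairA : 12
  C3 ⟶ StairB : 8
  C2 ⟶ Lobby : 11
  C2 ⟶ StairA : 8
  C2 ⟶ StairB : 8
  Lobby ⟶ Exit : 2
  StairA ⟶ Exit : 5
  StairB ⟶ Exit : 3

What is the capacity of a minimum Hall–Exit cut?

10

Augment Hall→StairC→StairA→Exit: bottleneck 5, flow now 5.
Augment Hall→C3→Lobby→Exit: bottleneck 2, flow now 7.
Augment Hall→C2→StairB→Exit: bottleneck 3, flow now 10.
No augmenting path remains; maximum flow = 10.
By max-flow min-cut, the minimum cut capacity equals the max flow.
In the residual graph, reachable from Hall: {Hall, StairC, C3, C2, Lobby, StairA, StairB}.
Min-cut edges: Lobby→Exit (2), StairA→Exit (5), StairB→Exit (3); capacity 2 + 5 + 3 = 10.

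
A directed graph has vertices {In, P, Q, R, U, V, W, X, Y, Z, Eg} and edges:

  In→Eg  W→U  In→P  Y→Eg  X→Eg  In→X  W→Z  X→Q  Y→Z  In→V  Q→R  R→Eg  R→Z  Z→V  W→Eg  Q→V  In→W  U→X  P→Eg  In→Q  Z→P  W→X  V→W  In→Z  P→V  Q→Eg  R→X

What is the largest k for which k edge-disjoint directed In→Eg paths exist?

Assign every edge capacity 1; by Menger, the answer equals the max flow.
Path In→Eg (+1); total 1.
Path In→P→Eg (+1); total 2.
Path In→Q→Eg (+1); total 3.
Path In→W→Eg (+1); total 4.
Path In→X→Eg (+1); total 5.
Path In→V→W→X→Q→R→Eg (+1); total 6.
No residual In→Eg path; max flow = 6.
Certifying cut of size 6: {In→Eg, In→Q, In→W, In→X, P→Eg, V→W}.

6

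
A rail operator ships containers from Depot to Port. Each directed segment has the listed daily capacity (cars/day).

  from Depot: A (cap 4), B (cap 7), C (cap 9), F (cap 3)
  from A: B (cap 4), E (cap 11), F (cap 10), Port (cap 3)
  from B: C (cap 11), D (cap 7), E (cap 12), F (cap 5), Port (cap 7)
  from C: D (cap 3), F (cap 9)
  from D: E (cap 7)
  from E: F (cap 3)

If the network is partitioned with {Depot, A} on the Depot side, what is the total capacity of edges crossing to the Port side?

47

Edges leaving {Depot, A}: Depot→B (7), Depot→C (9), Depot→F (3), A→B (4), A→E (11), A→F (10), A→Port (3).
Cut capacity = 7 + 9 + 3 + 4 + 11 + 10 + 3 = 47.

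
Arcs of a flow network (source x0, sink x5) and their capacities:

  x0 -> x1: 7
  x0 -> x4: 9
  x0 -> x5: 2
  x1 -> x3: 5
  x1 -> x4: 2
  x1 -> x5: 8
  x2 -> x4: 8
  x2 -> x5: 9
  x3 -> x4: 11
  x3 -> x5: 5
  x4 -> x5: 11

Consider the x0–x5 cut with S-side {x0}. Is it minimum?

Yes — it is a minimum cut (capacity 18).

Given cut capacity: 7 + 9 + 2 = 18.
Augment x0→x5: bottleneck 2, flow now 2.
Augment x0→x1→x5: bottleneck 7, flow now 9.
Augment x0→x4→x5: bottleneck 9, flow now 18.
No augmenting path remains; maximum flow = 18.
Cut capacity 18 equals the max flow, so it is a minimum cut.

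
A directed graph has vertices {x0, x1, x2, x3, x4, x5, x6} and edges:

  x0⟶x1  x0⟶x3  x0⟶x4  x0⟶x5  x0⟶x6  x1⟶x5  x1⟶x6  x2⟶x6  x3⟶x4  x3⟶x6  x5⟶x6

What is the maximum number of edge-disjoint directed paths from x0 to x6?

4

Assign every edge capacity 1; by Menger, the answer equals the max flow.
Path x0→x6 (+1); total 1.
Path x0→x1→x6 (+1); total 2.
Path x0→x3→x6 (+1); total 3.
Path x0→x5→x6 (+1); total 4.
No residual x0→x6 path; max flow = 4.
Certifying cut of size 4: {x0→x1, x0→x3, x0→x5, x0→x6}.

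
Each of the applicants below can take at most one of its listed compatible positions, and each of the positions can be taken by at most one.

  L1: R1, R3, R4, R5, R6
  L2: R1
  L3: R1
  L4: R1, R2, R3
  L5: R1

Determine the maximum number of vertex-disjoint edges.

3

Unit-capacity flow: source→left, listed edges, right→sink; max matching = max flow.
Augmenting path L1→R1 (+1); matched 1.
Augmenting path L4→R2 (+1); matched 2.
Augmenting path L2→R1→L1→R3 (+1); matched 3.
No augmenting path remains; maximum matching = 3.
König certificate: {L1, L4, R1} is a vertex cover of size 3 (every listed pair touches it), so no matching can be larger.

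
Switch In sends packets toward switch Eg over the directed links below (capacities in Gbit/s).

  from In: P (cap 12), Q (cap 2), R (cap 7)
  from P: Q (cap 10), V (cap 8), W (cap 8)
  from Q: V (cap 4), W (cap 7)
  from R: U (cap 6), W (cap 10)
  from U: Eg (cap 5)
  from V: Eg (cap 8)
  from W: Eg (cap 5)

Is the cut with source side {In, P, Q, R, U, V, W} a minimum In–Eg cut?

Given cut capacity: 5 + 8 + 5 = 18.
Augment In→P→V→Eg: bottleneck 8, flow now 8.
Augment In→P→W→Eg: bottleneck 4, flow now 12.
Augment In→Q→W→Eg: bottleneck 1, flow now 13.
Augment In→R→U→Eg: bottleneck 5, flow now 18.
No augmenting path remains; maximum flow = 18.
Cut capacity 18 equals the max flow, so it is a minimum cut.

Yes — it is a minimum cut (capacity 18).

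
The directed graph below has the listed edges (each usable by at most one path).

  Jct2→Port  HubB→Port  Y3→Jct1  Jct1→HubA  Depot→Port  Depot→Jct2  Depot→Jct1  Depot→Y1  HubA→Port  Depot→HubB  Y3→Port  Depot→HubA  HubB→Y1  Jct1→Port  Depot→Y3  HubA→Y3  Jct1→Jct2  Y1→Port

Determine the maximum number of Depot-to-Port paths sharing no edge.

Assign every edge capacity 1; by Menger, the answer equals the max flow.
Path Depot→Port (+1); total 1.
Path Depot→Jct1→Port (+1); total 2.
Path Depot→HubA→Port (+1); total 3.
Path Depot→Y3→Port (+1); total 4.
Path Depot→HubB→Port (+1); total 5.
Path Depot→Y1→Port (+1); total 6.
Path Depot→Jct2→Port (+1); total 7.
No residual Depot→Port path; max flow = 7.
Certifying cut of size 7: {Depot→HubA, Depot→HubB, Depot→Jct1, Depot→Jct2, Depot→Port, Depot→Y1, Depot→Y3}.

7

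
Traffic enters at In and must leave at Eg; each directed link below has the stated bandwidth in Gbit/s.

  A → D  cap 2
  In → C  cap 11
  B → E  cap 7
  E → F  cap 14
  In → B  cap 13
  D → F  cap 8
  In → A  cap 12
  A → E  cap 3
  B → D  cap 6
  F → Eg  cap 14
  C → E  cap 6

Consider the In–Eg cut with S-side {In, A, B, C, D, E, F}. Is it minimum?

Given cut capacity: 14 = 14.
Augment In→A→D→F→Eg: bottleneck 2, flow now 2.
Augment In→A→E→F→Eg: bottleneck 3, flow now 5.
Augment In→B→D→F→Eg: bottleneck 6, flow now 11.
Augment In→B→E→F→Eg: bottleneck 3, flow now 14.
No augmenting path remains; maximum flow = 14.
Cut capacity 14 equals the max flow, so it is a minimum cut.

Yes — it is a minimum cut (capacity 14).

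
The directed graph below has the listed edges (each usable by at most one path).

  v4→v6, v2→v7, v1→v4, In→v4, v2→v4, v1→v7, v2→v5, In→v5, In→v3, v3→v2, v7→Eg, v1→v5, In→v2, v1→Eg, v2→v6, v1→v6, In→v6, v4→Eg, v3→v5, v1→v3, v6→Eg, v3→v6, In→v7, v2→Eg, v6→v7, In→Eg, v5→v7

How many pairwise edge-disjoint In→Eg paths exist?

Assign every edge capacity 1; by Menger, the answer equals the max flow.
Path In→Eg (+1); total 1.
Path In→v2→Eg (+1); total 2.
Path In→v4→Eg (+1); total 3.
Path In→v6→Eg (+1); total 4.
Path In→v7→Eg (+1); total 5.
No residual In→Eg path; max flow = 5.
Certifying cut of size 5: {In→Eg, v2→Eg, v4→Eg, v6→Eg, v7→Eg}.

5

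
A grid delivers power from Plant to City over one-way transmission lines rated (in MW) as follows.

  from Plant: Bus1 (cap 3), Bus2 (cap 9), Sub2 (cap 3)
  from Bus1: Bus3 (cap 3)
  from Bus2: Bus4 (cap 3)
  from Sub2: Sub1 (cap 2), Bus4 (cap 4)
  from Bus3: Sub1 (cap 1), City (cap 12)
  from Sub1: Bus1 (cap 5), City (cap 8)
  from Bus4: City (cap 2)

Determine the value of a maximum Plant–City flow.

7

Augment Plant→Bus1→Bus3→City: bottleneck 3, flow now 3.
Augment Plant→Bus2→Bus4→City: bottleneck 2, flow now 5.
Augment Plant→Sub2→Sub1→City: bottleneck 2, flow now 7.
No augmenting path remains; maximum flow = 7.
In the residual graph, reachable from Plant: {Plant, Bus2, Sub2, Bus4}.
Min-cut edges: Plant→Bus1 (3), Sub2→Sub1 (2), Bus4→City (2); capacity 3 + 2 + 2 = 7.
This cut is saturated, so no flow can exceed 7.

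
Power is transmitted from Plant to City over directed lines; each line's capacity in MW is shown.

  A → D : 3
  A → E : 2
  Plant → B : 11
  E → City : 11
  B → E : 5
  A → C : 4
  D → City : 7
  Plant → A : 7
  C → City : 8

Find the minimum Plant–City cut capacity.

Augment Plant→A→C→City: bottleneck 4, flow now 4.
Augment Plant→A→D→City: bottleneck 3, flow now 7.
Augment Plant→B→E→City: bottleneck 5, flow now 12.
No augmenting path remains; maximum flow = 12.
By max-flow min-cut, the minimum cut capacity equals the max flow.
In the residual graph, reachable from Plant: {Plant, B}.
Min-cut edges: Plant→A (7), B→E (5); capacity 7 + 5 = 12.

12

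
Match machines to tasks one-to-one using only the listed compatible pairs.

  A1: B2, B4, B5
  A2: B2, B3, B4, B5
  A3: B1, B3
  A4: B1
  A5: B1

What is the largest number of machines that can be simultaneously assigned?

Unit-capacity flow: source→left, listed edges, right→sink; max matching = max flow.
Augmenting path A1→B2 (+1); matched 1.
Augmenting path A2→B3 (+1); matched 2.
Augmenting path A3→B1 (+1); matched 3.
Augmenting path A4→B1→A3→B3→A2→B4 (+1); matched 4.
No augmenting path remains; maximum matching = 4.
König certificate: {A1, A2, A3, B1} is a vertex cover of size 4 (every listed pair touches it), so no matching can be larger.

4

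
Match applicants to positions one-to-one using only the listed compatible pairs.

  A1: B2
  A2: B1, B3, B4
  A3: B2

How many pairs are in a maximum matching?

Unit-capacity flow: source→left, listed edges, right→sink; max matching = max flow.
Augmenting path A1→B2 (+1); matched 1.
Augmenting path A2→B1 (+1); matched 2.
No augmenting path remains; maximum matching = 2.
König certificate: {A2, B2} is a vertex cover of size 2 (every listed pair touches it), so no matching can be larger.

2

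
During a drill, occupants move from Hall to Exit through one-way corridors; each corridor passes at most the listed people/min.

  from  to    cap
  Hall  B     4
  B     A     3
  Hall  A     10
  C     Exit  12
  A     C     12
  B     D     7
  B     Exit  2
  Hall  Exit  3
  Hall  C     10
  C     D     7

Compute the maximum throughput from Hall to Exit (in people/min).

Augment Hall→Exit: bottleneck 3, flow now 3.
Augment Hall→B→Exit: bottleneck 2, flow now 5.
Augment Hall→C→Exit: bottleneck 10, flow now 15.
Augment Hall→A→C→Exit: bottleneck 2, flow now 17.
No augmenting path remains; maximum flow = 17.
In the residual graph, reachable from Hall: {Hall, A, B, C, D}.
Min-cut edges: Hall→Exit (3), B→Exit (2), C→Exit (12); capacity 3 + 2 + 12 = 17.
This cut is saturated, so no flow can exceed 17.

17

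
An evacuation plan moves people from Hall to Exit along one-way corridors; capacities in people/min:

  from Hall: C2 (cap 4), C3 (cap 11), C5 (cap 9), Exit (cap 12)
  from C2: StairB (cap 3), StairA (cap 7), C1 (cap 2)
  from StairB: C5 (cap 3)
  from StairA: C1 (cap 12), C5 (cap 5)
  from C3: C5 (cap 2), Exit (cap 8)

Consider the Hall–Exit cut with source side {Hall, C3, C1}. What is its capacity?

35

Edges leaving {Hall, C3, C1}: Hall→C2 (4), Hall→C5 (9), Hall→Exit (12), C3→C5 (2), C3→Exit (8).
Cut capacity = 4 + 9 + 12 + 2 + 8 = 35.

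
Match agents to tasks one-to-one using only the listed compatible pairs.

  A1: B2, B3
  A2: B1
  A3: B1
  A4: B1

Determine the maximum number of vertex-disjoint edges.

2

Unit-capacity flow: source→left, listed edges, right→sink; max matching = max flow.
Augmenting path A1→B2 (+1); matched 1.
Augmenting path A2→B1 (+1); matched 2.
No augmenting path remains; maximum matching = 2.
König certificate: {A1, B1} is a vertex cover of size 2 (every listed pair touches it), so no matching can be larger.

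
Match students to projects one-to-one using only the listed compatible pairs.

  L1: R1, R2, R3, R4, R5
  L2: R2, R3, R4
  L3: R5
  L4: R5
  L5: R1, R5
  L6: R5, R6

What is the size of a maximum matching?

Unit-capacity flow: source→left, listed edges, right→sink; max matching = max flow.
Augmenting path L1→R1 (+1); matched 1.
Augmenting path L2→R2 (+1); matched 2.
Augmenting path L3→R5 (+1); matched 3.
Augmenting path L6→R6 (+1); matched 4.
Augmenting path L5→R1→L1→R3 (+1); matched 5.
No augmenting path remains; maximum matching = 5.
König certificate: {L1, L2, L5, L6, R5} is a vertex cover of size 5 (every listed pair touches it), so no matching can be larger.

5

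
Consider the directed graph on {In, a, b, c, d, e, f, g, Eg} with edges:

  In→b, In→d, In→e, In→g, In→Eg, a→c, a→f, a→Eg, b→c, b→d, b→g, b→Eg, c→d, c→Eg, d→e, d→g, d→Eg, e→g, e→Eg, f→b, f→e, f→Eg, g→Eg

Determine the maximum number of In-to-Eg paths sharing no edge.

5

Assign every edge capacity 1; by Menger, the answer equals the max flow.
Path In→Eg (+1); total 1.
Path In→b→Eg (+1); total 2.
Path In→d→Eg (+1); total 3.
Path In→e→Eg (+1); total 4.
Path In→g→Eg (+1); total 5.
No residual In→Eg path; max flow = 5.
Certifying cut of size 5: {In→Eg, In→b, In→d, In→e, In→g}.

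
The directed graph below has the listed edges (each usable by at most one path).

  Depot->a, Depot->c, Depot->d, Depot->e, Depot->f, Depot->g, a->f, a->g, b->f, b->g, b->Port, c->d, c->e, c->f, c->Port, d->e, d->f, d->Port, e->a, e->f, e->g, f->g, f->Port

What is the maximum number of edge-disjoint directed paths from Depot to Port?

Assign every edge capacity 1; by Menger, the answer equals the max flow.
Path Depot→c→Port (+1); total 1.
Path Depot→d→Port (+1); total 2.
Path Depot→f→Port (+1); total 3.
No residual Depot→Port path; max flow = 3.
Certifying cut of size 3: {Depot→c, Depot→d, f→Port}.

3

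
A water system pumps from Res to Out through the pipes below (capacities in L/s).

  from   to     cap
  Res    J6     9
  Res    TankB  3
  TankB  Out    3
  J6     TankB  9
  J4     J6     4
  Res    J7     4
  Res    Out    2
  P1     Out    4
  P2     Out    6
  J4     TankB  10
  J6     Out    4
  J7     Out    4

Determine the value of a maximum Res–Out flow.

Augment Res→Out: bottleneck 2, flow now 2.
Augment Res→J7→Out: bottleneck 4, flow now 6.
Augment Res→J6→Out: bottleneck 4, flow now 10.
Augment Res→TankB→Out: bottleneck 3, flow now 13.
No augmenting path remains; maximum flow = 13.
In the residual graph, reachable from Res: {Res, J6, TankB}.
Min-cut edges: Res→J7 (4), Res→Out (2), J6→Out (4), TankB→Out (3); capacity 4 + 2 + 4 + 3 = 13.
This cut is saturated, so no flow can exceed 13.

13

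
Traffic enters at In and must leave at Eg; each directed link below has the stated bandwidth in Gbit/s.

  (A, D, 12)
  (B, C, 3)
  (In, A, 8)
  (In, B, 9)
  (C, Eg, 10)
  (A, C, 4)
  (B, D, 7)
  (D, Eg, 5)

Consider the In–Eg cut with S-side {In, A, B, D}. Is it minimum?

Yes — it is a minimum cut (capacity 12).

Given cut capacity: 4 + 3 + 5 = 12.
Augment In→A→C→Eg: bottleneck 4, flow now 4.
Augment In→A→D→Eg: bottleneck 4, flow now 8.
Augment In→B→C→Eg: bottleneck 3, flow now 11.
Augment In→B→D→Eg: bottleneck 1, flow now 12.
No augmenting path remains; maximum flow = 12.
Cut capacity 12 equals the max flow, so it is a minimum cut.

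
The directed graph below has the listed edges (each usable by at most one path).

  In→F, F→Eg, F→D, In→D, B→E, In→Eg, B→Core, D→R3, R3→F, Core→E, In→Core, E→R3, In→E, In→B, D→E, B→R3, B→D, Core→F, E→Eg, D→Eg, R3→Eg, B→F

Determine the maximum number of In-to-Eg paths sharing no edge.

5

Assign every edge capacity 1; by Menger, the answer equals the max flow.
Path In→Eg (+1); total 1.
Path In→D→Eg (+1); total 2.
Path In→E→Eg (+1); total 3.
Path In→F→Eg (+1); total 4.
Path In→B→R3→Eg (+1); total 5.
No residual In→Eg path; max flow = 5.
Certifying cut of size 5: {D→Eg, E→Eg, F→Eg, In→Eg, R3→Eg}.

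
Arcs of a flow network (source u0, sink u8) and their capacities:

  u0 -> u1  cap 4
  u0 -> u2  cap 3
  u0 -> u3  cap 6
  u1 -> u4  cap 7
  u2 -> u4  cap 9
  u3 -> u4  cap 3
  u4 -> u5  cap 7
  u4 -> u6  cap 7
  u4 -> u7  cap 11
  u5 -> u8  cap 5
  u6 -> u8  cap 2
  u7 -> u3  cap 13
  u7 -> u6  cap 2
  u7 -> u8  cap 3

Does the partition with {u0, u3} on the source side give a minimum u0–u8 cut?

Yes — it is a minimum cut (capacity 10).

Given cut capacity: 4 + 3 + 3 = 10.
Augment u0→u1→u4→u5→u8: bottleneck 4, flow now 4.
Augment u0→u2→u4→u5→u8: bottleneck 1, flow now 5.
Augment u0→u2→u4→u6→u8: bottleneck 2, flow now 7.
Augment u0→u3→u4→u7→u8: bottleneck 3, flow now 10.
No augmenting path remains; maximum flow = 10.
Cut capacity 10 equals the max flow, so it is a minimum cut.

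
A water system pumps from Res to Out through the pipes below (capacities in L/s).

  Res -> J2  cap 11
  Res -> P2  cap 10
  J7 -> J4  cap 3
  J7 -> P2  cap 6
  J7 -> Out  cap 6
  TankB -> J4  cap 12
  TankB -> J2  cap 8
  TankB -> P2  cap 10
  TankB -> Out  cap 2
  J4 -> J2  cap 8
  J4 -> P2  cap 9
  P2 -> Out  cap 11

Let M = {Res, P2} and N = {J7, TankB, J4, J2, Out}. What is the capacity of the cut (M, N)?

22

Edges leaving {Res, P2}: Res→J2 (11), P2→Out (11).
Cut capacity = 11 + 11 = 22.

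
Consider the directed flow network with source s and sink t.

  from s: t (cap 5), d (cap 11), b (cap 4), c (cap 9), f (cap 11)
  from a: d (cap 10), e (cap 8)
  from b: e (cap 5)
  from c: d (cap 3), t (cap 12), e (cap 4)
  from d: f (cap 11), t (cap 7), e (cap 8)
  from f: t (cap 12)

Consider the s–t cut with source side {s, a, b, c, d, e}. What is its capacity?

Edges leaving {s, a, b, c, d, e}: s→f (11), s→t (5), c→t (12), d→f (11), d→t (7).
Cut capacity = 11 + 5 + 12 + 11 + 7 = 46.

46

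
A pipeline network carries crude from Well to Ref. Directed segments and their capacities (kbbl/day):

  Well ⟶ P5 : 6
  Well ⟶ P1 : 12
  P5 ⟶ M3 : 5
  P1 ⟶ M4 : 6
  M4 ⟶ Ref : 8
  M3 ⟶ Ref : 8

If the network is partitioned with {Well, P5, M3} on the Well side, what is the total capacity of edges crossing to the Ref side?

Edges leaving {Well, P5, M3}: Well→P1 (12), M3→Ref (8).
Cut capacity = 12 + 8 = 20.

20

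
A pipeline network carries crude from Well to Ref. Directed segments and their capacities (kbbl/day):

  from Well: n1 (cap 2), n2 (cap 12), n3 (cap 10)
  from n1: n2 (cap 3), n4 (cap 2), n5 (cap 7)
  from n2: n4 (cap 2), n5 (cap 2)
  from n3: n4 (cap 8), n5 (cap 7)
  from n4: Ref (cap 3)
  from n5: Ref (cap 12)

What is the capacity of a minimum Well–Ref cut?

14

Augment Well→n1→n4→Ref: bottleneck 2, flow now 2.
Augment Well→n2→n4→Ref: bottleneck 1, flow now 3.
Augment Well→n2→n5→Ref: bottleneck 2, flow now 5.
Augment Well→n3→n5→Ref: bottleneck 7, flow now 12.
Augment Well→n2→n4→n1→n5→Ref: bottleneck 1, flow now 13. (uses reverse residual edge)
Augment Well→n3→n4→n1→n5→Ref: bottleneck 1, flow now 14. (uses reverse residual edge)
No augmenting path remains; maximum flow = 14.
By max-flow min-cut, the minimum cut capacity equals the max flow.
In the residual graph, reachable from Well: {Well, n2, n3, n4}.
Min-cut edges: Well→n1 (2), n2→n5 (2), n3→n5 (7), n4→Ref (3); capacity 2 + 2 + 7 + 3 = 14.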